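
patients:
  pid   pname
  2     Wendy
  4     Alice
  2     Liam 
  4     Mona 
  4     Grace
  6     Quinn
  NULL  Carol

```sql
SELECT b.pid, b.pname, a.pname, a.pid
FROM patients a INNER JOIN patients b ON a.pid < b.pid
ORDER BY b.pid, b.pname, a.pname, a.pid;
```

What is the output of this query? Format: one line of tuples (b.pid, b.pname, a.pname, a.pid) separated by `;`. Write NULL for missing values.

(4, Alice, Liam, 2); (4, Alice, Wendy, 2); (4, Grace, Liam, 2); (4, Grace, Wendy, 2); (4, Mona, Liam, 2); (4, Mona, Wendy, 2); (6, Quinn, Alice, 4); (6, Quinn, Grace, 4); (6, Quinn, Liam, 2); (6, Quinn, Mona, 4); (6, Quinn, Wendy, 2)

INNER JOIN keeps only pairs where the ON condition holds.
Matching on a.pid < b.pid. A NULL in a compared column never satisfies the condition.
Matched pairs: 11.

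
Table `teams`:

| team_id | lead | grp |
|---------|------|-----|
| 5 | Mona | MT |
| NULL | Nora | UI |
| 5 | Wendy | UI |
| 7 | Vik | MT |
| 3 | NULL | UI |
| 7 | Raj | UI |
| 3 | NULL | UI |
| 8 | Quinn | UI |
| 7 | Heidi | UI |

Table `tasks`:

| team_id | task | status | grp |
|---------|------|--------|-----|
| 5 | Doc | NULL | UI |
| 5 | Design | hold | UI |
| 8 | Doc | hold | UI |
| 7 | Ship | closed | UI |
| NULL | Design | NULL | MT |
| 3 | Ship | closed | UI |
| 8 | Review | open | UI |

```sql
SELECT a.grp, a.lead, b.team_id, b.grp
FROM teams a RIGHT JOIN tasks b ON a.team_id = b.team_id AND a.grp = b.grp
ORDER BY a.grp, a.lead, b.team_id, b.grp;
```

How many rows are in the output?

9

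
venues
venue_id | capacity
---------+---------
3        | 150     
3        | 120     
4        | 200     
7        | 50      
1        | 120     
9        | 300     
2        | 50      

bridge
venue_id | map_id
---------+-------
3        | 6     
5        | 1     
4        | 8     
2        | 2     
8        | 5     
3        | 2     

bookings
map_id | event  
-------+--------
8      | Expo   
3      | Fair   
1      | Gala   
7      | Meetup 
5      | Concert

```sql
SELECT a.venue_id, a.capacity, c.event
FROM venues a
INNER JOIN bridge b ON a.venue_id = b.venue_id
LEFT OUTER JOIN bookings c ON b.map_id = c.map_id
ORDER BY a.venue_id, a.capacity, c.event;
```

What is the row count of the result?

Joins associate left-to-right: venues INNER JOIN bridge on venue_id gives 6 intermediate row(s).
Then LEFT JOIN `bookings c` on map_id: each of those 6 rows is kept; rows whose b.map_id has no match in c get NULL for c's columns.
Result: 6 row(s).

6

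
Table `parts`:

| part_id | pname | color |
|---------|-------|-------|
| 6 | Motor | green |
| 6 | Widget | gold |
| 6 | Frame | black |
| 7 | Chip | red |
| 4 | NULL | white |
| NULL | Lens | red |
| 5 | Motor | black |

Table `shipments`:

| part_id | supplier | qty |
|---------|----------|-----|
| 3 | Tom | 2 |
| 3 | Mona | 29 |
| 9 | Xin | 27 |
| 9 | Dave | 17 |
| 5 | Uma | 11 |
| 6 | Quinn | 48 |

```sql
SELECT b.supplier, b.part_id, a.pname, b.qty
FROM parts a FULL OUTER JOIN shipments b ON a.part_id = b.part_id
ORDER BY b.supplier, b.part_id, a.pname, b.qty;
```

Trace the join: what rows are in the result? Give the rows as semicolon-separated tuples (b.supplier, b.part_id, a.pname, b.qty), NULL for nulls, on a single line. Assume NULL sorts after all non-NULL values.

(Dave, 9, NULL, 17); (Mona, 3, NULL, 29); (Quinn, 6, Frame, 48); (Quinn, 6, Motor, 48); (Quinn, 6, Widget, 48); (Tom, 3, NULL, 2); (Uma, 5, Motor, 11); (Xin, 9, NULL, 27); (NULL, NULL, Chip, NULL); (NULL, NULL, Lens, NULL); (NULL, NULL, NULL, NULL)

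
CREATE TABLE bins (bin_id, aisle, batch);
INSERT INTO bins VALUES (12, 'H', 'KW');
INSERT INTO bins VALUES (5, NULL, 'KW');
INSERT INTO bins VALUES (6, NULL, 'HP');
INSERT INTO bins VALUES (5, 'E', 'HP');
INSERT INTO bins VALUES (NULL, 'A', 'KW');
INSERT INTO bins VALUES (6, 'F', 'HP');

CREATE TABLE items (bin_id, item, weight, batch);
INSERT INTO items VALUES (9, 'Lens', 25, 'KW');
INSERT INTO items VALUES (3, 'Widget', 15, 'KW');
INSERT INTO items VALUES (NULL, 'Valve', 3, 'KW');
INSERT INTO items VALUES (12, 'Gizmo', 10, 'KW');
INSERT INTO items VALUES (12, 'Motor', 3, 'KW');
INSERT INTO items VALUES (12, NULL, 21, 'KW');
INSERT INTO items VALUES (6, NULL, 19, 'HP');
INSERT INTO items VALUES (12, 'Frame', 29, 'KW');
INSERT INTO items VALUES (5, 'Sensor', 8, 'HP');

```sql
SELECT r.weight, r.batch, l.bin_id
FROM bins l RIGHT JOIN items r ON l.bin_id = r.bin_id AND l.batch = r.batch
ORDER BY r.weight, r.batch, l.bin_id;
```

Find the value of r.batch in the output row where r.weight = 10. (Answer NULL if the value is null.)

KW

RIGHT JOIN keeps every row from `items`; unmatched rows get NULL for `bins`'s columns.
Matching on l.bin_id = r.bin_id AND l.batch = r.batch. A NULL in a compared column never satisfies the condition.
Matched pairs: 7; unmatched r rows kept: 3.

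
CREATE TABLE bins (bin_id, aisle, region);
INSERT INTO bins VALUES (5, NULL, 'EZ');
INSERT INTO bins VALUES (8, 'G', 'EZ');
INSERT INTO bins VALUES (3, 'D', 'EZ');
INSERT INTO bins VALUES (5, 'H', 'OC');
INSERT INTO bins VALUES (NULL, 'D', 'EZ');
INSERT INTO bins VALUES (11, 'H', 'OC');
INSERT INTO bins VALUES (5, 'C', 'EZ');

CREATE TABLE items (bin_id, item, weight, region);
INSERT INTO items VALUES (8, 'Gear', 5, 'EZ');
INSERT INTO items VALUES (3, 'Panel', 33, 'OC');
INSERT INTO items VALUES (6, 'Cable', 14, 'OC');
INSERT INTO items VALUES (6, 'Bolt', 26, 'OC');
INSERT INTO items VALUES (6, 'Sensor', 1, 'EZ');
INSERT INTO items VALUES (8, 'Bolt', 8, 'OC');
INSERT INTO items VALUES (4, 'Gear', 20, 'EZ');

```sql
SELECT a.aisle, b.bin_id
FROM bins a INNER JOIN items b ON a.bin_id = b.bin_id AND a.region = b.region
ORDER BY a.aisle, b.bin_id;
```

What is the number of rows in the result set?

1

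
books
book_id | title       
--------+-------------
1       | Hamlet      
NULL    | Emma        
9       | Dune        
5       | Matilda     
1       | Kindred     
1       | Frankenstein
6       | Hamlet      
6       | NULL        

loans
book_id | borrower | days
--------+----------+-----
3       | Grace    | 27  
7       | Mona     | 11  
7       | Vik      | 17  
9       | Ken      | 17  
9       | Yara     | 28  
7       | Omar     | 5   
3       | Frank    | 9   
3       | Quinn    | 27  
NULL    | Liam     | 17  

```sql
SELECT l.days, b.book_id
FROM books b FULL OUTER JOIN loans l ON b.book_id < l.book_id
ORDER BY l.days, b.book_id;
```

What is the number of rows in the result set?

FULL OUTER JOIN keeps every row from both sides; unmatched rows get NULL for the other side's columns.
Matching on b.book_id < l.book_id. A NULL in a compared column never satisfies the condition.
- b (book_id=1) pairs with 8 row(s) of l.
- b (book_id=NULL) has no partner → padded with NULL.
- b (book_id=9) has no partner → padded with NULL.
- b (book_id=5) pairs with 5 row(s) of l.
- b (book_id=1) pairs with 8 row(s) of l.
- b (book_id=1) pairs with 8 row(s) of l.
- b (book_id=6) pairs with 5 row(s) of l.
- b (book_id=6) pairs with 5 row(s) of l.
- 1 l row(s) had no b match → kept, b columns NULL.
Total: 39 matched + 3 padded = 42 rows.

42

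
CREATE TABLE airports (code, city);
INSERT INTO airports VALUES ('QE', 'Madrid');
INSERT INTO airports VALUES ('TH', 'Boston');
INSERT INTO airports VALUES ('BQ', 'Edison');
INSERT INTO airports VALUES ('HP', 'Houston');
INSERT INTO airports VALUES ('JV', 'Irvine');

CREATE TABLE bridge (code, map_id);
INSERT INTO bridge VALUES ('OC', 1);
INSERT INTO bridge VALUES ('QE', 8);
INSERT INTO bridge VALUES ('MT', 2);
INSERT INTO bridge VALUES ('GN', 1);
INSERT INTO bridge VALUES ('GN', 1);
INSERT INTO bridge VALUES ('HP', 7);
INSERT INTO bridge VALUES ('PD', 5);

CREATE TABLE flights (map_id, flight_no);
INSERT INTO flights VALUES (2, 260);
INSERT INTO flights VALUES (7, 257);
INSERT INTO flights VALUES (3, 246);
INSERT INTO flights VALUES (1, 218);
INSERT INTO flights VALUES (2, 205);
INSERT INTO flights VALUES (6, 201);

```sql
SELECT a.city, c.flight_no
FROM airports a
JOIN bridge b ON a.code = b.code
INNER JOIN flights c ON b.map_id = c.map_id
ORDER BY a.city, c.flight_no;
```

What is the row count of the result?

1

Joins associate left-to-right: airports INNER JOIN bridge on code gives 2 intermediate row(s).
Then INNER JOIN `flights c` on map_id: keep only rows whose b.map_id appears in c.
Result: 1 row(s).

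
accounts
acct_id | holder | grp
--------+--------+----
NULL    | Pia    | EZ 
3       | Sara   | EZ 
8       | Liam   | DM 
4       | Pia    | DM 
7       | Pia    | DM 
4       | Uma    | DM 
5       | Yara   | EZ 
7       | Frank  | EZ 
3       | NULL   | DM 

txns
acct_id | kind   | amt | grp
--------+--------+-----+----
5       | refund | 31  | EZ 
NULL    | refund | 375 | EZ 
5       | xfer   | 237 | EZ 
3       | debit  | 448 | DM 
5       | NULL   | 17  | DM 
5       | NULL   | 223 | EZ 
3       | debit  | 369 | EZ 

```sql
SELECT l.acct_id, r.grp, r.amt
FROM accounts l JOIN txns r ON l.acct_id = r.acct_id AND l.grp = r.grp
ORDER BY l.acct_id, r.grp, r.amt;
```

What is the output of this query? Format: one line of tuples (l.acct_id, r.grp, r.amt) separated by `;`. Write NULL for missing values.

INNER JOIN keeps only pairs where the ON condition holds.
Matching on l.acct_id = r.acct_id AND l.grp = r.grp. A NULL in a compared column never satisfies the condition.
- l[0] acct_id=NULL, grp=EZ → no match; dropped.
- l[1] acct_id=3, grp=EZ → 1 match(es) in r → 1 row(s).
- l[2] acct_id=8, grp=DM → no match; dropped.
- l[3] acct_id=4, grp=DM → no match; dropped.
- l[4] acct_id=7, grp=DM → no match; dropped.
- l[5] acct_id=4, grp=DM → no match; dropped.
- l[6] acct_id=5, grp=EZ → 3 match(es) in r → 3 row(s).
- l[7] acct_id=7, grp=EZ → no match; dropped.
- l[8] acct_id=3, grp=DM → 1 match(es) in r → 1 row(s).
After projecting and ordering:
l.acct_id | r.grp | r.amt
3 | DM | 448
3 | EZ | 369
5 | EZ | 31
5 | EZ | 223
5 | EZ | 237

(3, DM, 448); (3, EZ, 369); (5, EZ, 31); (5, EZ, 223); (5, EZ, 237)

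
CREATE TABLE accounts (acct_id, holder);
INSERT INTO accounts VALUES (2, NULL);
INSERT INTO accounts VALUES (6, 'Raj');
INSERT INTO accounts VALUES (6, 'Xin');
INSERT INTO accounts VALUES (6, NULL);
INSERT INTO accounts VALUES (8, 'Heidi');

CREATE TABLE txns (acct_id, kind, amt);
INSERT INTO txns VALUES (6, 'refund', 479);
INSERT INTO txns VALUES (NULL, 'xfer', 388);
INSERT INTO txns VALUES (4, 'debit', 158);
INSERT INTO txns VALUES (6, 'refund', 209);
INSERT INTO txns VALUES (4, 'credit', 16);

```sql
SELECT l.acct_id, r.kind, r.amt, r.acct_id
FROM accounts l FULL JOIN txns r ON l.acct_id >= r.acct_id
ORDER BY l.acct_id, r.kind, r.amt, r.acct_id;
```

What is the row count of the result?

18

FULL OUTER JOIN keeps every row from both sides; unmatched rows get NULL for the other side's columns.
Matching on l.acct_id >= r.acct_id. A NULL in a compared column never satisfies the condition.
- l row (acct_id=2): no match → kept, r columns NULL.
- l row (acct_id=6): matches 4 r row(s) → 4 output row(s).
- l row (acct_id=6): matches 4 r row(s) → 4 output row(s).
- l row (acct_id=6): matches 4 r row(s) → 4 output row(s).
- l row (acct_id=8): matches 4 r row(s) → 4 output row(s).
- 1 r row(s) had no l match → kept, l columns NULL.
Total: 16 matched + 2 padded = 18 rows.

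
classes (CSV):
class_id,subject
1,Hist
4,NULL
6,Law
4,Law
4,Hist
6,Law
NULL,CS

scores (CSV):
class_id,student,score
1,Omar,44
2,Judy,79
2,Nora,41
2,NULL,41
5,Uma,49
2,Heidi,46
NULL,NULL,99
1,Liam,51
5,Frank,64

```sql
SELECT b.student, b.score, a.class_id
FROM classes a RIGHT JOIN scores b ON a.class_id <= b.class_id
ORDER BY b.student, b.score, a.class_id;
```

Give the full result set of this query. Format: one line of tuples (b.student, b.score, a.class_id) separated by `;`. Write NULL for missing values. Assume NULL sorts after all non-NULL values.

(Frank, 64, 1); (Frank, 64, 4); (Frank, 64, 4); (Frank, 64, 4); (Heidi, 46, 1); (Judy, 79, 1); (Liam, 51, 1); (Nora, 41, 1); (Omar, 44, 1); (Uma, 49, 1); (Uma, 49, 4); (Uma, 49, 4); (Uma, 49, 4); (NULL, 41, 1); (NULL, 99, NULL)

RIGHT JOIN keeps every row from `scores`; unmatched rows get NULL for `classes`'s columns.
Matching on a.class_id <= b.class_id. A NULL in a compared column never satisfies the condition.
Matched pairs: 14; unmatched b rows kept: 1.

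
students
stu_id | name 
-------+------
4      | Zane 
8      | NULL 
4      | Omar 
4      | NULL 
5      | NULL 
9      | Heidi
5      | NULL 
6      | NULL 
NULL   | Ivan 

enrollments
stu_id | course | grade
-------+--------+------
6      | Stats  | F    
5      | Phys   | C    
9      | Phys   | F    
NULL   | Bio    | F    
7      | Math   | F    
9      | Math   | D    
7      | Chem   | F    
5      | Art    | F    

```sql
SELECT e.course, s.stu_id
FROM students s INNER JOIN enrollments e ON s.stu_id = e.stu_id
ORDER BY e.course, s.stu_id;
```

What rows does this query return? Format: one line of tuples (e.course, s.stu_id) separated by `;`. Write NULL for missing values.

(Art, 5); (Art, 5); (Math, 9); (Phys, 5); (Phys, 5); (Phys, 9); (Stats, 6)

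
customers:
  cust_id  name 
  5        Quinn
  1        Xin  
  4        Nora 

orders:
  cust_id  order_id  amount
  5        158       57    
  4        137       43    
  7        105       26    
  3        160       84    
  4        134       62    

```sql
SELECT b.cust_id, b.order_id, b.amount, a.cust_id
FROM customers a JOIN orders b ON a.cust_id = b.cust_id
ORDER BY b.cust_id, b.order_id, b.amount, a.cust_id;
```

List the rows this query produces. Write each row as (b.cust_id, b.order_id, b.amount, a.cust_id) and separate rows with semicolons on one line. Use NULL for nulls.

INNER JOIN keeps only pairs where the ON condition holds.
Matching on a.cust_id = b.cust_id.
Matched pairs: 3.

(4, 134, 62, 4); (4, 137, 43, 4); (5, 158, 57, 5)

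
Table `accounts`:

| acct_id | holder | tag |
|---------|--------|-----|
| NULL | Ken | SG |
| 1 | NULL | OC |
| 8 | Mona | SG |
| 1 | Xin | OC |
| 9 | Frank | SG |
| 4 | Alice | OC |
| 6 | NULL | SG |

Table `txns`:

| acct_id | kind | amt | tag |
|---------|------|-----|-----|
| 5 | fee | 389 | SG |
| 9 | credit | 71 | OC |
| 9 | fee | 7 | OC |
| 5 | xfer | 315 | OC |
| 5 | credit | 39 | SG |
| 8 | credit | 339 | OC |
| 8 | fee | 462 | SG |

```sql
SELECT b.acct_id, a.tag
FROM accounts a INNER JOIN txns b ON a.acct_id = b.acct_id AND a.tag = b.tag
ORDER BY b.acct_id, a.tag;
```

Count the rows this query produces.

1

INNER JOIN keeps only pairs where the ON condition holds.
Matching on a.acct_id = b.acct_id AND a.tag = b.tag. A NULL in a compared column never satisfies the condition.
- a (acct_id=NULL, tag=SG) has no partner → excluded.
- a (acct_id=1, tag=OC) has no partner → excluded.
- a (acct_id=8, tag=SG) pairs with 1 row(s) of b.
- a (acct_id=1, tag=OC) has no partner → excluded.
- a (acct_id=9, tag=SG) has no partner → excluded.
- a (acct_id=4, tag=OC) has no partner → excluded.
- a (acct_id=6, tag=SG) has no partner → excluded.
Total: 1 rows.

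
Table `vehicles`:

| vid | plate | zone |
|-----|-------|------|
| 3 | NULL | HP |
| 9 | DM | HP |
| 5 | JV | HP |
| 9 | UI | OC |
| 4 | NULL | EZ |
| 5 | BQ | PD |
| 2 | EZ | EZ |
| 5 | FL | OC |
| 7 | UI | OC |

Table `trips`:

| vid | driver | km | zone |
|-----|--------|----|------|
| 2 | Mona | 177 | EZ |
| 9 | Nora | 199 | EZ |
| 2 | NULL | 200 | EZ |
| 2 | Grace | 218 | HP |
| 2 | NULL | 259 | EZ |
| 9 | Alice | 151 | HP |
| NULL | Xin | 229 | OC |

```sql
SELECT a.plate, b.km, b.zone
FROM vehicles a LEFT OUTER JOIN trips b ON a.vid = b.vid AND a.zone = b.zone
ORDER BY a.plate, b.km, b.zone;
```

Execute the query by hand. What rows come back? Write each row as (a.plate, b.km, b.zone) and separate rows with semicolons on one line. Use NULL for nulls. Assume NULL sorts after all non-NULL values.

LEFT JOIN keeps every row from `vehicles`; unmatched rows get NULL for `trips`'s columns.
Matching on a.vid = b.vid AND a.zone = b.zone. A NULL in a compared column never satisfies the condition.
Matched pairs: 4; unmatched a rows kept: 7.

(BQ, NULL, NULL); (DM, 151, HP); (EZ, 177, EZ); (EZ, 200, EZ); (EZ, 259, EZ); (FL, NULL, NULL); (JV, NULL, NULL); (UI, NULL, NULL); (UI, NULL, NULL); (NULL, NULL, NULL); (NULL, NULL, NULL)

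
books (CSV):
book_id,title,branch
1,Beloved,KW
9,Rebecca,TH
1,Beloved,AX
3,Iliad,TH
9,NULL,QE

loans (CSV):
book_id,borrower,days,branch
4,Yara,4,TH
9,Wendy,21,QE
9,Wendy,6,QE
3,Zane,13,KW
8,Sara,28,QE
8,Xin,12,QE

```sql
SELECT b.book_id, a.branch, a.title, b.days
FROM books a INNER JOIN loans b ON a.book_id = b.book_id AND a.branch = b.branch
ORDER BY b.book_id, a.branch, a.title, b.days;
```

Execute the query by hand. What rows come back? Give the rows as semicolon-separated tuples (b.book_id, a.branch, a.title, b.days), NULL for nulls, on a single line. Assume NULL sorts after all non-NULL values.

(9, QE, NULL, 6); (9, QE, NULL, 21)

INNER JOIN keeps only pairs where the ON condition holds.
Matching on a.book_id = b.book_id AND a.branch = b.branch.
- a row (book_id=1, branch=KW): no match → dropped.
- a row (book_id=9, branch=TH): no match → dropped.
- a row (book_id=1, branch=AX): no match → dropped.
- a row (book_id=3, branch=TH): no match → dropped.
- a row (book_id=9, branch=QE): matches 2 b row(s) → 2 output row(s).
After projecting and ordering:
b.book_id | a.branch | a.title | b.days
9 | QE | NULL | 6
9 | QE | NULL | 21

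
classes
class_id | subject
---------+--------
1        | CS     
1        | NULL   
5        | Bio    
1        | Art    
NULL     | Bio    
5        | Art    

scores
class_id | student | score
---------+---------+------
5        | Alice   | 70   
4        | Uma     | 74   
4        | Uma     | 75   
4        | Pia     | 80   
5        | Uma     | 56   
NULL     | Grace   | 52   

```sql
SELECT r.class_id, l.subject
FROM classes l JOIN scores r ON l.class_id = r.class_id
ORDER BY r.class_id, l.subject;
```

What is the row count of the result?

4

INNER JOIN keeps only pairs where the ON condition holds.
Matching on l.class_id = r.class_id. A NULL in a compared column never satisfies the condition.
- l row (class_id=1): no match → dropped.
- l row (class_id=1): no match → dropped.
- l row (class_id=5): matches 2 r row(s) → 2 output row(s).
- l row (class_id=1): no match → dropped.
- l row (class_id=NULL): no match → dropped.
- l row (class_id=5): matches 2 r row(s) → 2 output row(s).
Total: 4 rows.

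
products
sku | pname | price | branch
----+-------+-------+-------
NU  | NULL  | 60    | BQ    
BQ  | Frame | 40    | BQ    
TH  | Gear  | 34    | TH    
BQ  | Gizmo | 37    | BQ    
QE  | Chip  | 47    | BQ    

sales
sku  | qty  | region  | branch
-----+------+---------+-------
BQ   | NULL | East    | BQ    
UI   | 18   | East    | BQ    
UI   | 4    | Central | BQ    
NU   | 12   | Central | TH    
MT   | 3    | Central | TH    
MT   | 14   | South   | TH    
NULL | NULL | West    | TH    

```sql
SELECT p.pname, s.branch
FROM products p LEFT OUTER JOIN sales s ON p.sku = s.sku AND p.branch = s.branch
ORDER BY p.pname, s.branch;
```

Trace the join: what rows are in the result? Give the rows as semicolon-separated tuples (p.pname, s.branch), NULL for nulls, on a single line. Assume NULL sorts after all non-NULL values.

(Chip, NULL); (Frame, BQ); (Gear, NULL); (Gizmo, BQ); (NULL, NULL)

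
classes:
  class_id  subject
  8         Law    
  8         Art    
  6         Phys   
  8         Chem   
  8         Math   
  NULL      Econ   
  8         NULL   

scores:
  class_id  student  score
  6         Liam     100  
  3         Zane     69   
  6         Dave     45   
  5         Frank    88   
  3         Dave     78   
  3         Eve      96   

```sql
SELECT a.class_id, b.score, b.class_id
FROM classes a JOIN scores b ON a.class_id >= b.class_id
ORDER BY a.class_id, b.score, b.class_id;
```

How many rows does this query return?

36

INNER JOIN keeps only pairs where the ON condition holds.
Matching on a.class_id >= b.class_id. A NULL in a compared column never satisfies the condition.
Matched pairs: 36.
Total: 36 rows.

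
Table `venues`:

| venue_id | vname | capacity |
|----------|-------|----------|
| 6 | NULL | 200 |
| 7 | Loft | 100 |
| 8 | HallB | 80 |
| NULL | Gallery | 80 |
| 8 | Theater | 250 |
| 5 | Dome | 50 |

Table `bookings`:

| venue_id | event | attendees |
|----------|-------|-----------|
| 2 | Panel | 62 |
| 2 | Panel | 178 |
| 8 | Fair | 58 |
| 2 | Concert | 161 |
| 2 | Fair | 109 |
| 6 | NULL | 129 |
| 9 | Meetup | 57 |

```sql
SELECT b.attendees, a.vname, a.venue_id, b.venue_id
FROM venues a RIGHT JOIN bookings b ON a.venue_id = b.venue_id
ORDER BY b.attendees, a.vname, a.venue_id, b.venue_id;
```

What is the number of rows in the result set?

8

RIGHT JOIN keeps every row from `bookings`; unmatched rows get NULL for `venues`'s columns.
Matching on a.venue_id = b.venue_id. A NULL in a compared column never satisfies the condition.
- a[0] venue_id=6 → 1 match(es) in b → 1 row(s).
- a[1] venue_id=7 → no match.
- a[2] venue_id=8 → 1 match(es) in b → 1 row(s).
- a[3] venue_id=NULL → no match.
- a[4] venue_id=8 → 1 match(es) in b → 1 row(s).
- a[5] venue_id=5 → no match.
- 5 b row(s) had no a match → kept, a columns NULL.
Total: 3 matched + 5 padded = 8 rows.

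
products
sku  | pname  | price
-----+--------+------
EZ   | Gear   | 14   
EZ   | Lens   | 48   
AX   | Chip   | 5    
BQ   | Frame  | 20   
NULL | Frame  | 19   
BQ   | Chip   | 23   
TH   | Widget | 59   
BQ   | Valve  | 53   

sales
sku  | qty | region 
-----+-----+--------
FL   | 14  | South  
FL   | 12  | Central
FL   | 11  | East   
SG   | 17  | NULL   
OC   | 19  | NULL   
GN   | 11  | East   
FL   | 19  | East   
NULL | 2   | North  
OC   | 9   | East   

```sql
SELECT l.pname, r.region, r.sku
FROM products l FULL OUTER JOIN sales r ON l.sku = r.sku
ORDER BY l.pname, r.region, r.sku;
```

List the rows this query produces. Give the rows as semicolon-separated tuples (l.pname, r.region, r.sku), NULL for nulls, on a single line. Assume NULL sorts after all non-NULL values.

FULL OUTER JOIN keeps every row from both sides; unmatched rows get NULL for the other side's columns.
Matching on l.sku = r.sku. A NULL in a compared column never satisfies the condition.
- sku=EZ: no r row matches, row kept with r columns NULL.
- sku=EZ: no r row matches, row kept with r columns NULL.
- sku=AX: no r row matches, row kept with r columns NULL.
- sku=BQ: no r row matches, row kept with r columns NULL.
- sku=NULL: no r row matches, row kept with r columns NULL.
- sku=BQ: no r row matches, row kept with r columns NULL.
- sku=TH: no r row matches, row kept with r columns NULL.
- sku=BQ: no r row matches, row kept with r columns NULL.
- 9 row(s) from r found no l partner → padded with NULL.

(Chip, NULL, NULL); (Chip, NULL, NULL); (Frame, NULL, NULL); (Frame, NULL, NULL); (Gear, NULL, NULL); (Lens, NULL, NULL); (Valve, NULL, NULL); (Widget, NULL, NULL); (NULL, Central, FL); (NULL, East, FL); (NULL, East, FL); (NULL, East, GN); (NULL, East, OC); (NULL, North, NULL); (NULL, South, FL); (NULL, NULL, OC); (NULL, NULL, SG)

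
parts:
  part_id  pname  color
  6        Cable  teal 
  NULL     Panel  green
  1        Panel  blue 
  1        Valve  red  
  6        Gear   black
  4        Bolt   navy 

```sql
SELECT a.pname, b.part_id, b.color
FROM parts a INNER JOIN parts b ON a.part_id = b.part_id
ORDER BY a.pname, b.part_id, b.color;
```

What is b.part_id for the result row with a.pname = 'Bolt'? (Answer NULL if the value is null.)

4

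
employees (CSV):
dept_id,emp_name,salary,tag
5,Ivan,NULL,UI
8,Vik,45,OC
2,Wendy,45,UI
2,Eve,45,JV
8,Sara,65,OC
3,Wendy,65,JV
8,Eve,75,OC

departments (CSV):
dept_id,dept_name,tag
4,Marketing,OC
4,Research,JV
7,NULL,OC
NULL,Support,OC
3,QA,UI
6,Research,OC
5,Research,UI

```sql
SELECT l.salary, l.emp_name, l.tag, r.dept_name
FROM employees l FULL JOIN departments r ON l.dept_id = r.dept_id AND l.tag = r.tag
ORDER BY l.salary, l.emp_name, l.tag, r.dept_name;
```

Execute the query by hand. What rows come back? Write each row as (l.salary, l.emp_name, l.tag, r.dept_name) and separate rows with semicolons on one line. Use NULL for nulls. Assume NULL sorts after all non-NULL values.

FULL OUTER JOIN keeps every row from both sides; unmatched rows get NULL for the other side's columns.
Matching on l.dept_id = r.dept_id AND l.tag = r.tag. A NULL in a compared column never satisfies the condition.
- l row (dept_id=5, tag=UI): matches 1 r row(s) → 1 output row(s).
- l row (dept_id=8, tag=OC): no match → kept, r columns NULL.
- l row (dept_id=2, tag=UI): no match → kept, r columns NULL.
- l row (dept_id=2, tag=JV): no match → kept, r columns NULL.
- l row (dept_id=8, tag=OC): no match → kept, r columns NULL.
- l row (dept_id=3, tag=JV): no match → kept, r columns NULL.
- l row (dept_id=8, tag=OC): no match → kept, r columns NULL.
- 6 row(s) from r found no l partner → padded with NULL.

(45, Eve, JV, NULL); (45, Vik, OC, NULL); (45, Wendy, UI, NULL); (65, Sara, OC, NULL); (65, Wendy, JV, NULL); (75, Eve, OC, NULL); (NULL, Ivan, UI, Research); (NULL, NULL, NULL, Marketing); (NULL, NULL, NULL, QA); (NULL, NULL, NULL, Research); (NULL, NULL, NULL, Research); (NULL, NULL, NULL, Support); (NULL, NULL, NULL, NULL)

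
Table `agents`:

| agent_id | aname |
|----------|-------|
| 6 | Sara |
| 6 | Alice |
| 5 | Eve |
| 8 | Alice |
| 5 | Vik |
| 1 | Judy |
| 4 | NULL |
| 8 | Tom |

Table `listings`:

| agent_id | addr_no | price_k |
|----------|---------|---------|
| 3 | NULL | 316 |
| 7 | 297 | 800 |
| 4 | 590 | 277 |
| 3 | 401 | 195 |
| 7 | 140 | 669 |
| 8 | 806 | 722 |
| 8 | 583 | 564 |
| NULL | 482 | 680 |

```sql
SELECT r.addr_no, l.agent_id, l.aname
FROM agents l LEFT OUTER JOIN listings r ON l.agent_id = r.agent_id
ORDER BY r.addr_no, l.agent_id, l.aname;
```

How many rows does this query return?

LEFT JOIN keeps every row from `agents`; unmatched rows get NULL for `listings`'s columns.
Matching on l.agent_id = r.agent_id. A NULL in a compared column never satisfies the condition.
Matched pairs: 5; unmatched l rows kept: 5.
Total: 5 matched + 5 padded = 10 rows.

10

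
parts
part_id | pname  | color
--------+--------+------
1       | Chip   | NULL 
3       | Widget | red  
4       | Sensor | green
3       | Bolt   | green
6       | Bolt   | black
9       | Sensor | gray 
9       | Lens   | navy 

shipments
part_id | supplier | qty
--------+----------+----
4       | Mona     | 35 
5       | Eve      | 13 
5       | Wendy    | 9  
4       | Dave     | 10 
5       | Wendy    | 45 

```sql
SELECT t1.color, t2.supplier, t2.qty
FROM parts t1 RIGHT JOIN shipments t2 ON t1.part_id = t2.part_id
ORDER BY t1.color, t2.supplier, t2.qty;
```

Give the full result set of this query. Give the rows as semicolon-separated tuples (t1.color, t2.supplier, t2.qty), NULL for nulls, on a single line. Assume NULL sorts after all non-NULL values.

(green, Dave, 10); (green, Mona, 35); (NULL, Eve, 13); (NULL, Wendy, 9); (NULL, Wendy, 45)

RIGHT JOIN keeps every row from `shipments`; unmatched rows get NULL for `parts`'s columns.
Matching on t1.part_id = t2.part_id.
- t1 row (part_id=1): no match.
- t1 row (part_id=3): no match.
- t1 row (part_id=4): matches 2 t2 row(s) → 2 output row(s).
- t1 row (part_id=3): no match.
- t1 row (part_id=6): no match.
- t1 row (part_id=9): no match.
- t1 row (part_id=9): no match.
- 3 row(s) from t2 found no t1 partner → padded with NULL.
After projecting and ordering:
t1.color | t2.supplier | t2.qty
green | Dave | 10
green | Mona | 35
NULL | Eve | 13
NULL | Wendy | 9
NULL | Wendy | 45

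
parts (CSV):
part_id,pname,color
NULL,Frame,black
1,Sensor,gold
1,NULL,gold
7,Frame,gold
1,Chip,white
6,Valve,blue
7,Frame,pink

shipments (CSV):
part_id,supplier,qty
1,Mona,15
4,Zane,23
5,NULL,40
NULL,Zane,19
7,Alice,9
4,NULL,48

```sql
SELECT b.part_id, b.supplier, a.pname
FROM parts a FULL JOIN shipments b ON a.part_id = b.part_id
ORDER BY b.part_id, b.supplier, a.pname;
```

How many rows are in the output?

11

FULL OUTER JOIN keeps every row from both sides; unmatched rows get NULL for the other side's columns.
Matching on a.part_id = b.part_id. A NULL in a compared column never satisfies the condition.
- a[0] part_id=NULL → no match; kept with NULLs on the b side.
- a[1] part_id=1 → 1 match(es) in b → 1 row(s).
- a[2] part_id=1 → 1 match(es) in b → 1 row(s).
- a[3] part_id=7 → 1 match(es) in b → 1 row(s).
- a[4] part_id=1 → 1 match(es) in b → 1 row(s).
- a[5] part_id=6 → no match; kept with NULLs on the b side.
- a[6] part_id=7 → 1 match(es) in b → 1 row(s).
- plus 4 unmatched b row(s), each kept with NULL a columns.
Total: 5 matched + 6 padded = 11 rows.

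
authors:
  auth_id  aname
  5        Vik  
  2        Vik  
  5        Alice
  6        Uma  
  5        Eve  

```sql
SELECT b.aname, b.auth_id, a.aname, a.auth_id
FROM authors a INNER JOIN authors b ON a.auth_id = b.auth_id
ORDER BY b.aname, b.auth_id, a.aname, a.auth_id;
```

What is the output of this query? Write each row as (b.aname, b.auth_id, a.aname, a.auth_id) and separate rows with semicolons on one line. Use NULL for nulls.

INNER JOIN keeps only pairs where the ON condition holds.
Matching on a.auth_id = b.auth_id.
Matched pairs: 11.

(Alice, 5, Alice, 5); (Alice, 5, Eve, 5); (Alice, 5, Vik, 5); (Eve, 5, Alice, 5); (Eve, 5, Eve, 5); (Eve, 5, Vik, 5); (Uma, 6, Uma, 6); (Vik, 2, Vik, 2); (Vik, 5, Alice, 5); (Vik, 5, Eve, 5); (Vik, 5, Vik, 5)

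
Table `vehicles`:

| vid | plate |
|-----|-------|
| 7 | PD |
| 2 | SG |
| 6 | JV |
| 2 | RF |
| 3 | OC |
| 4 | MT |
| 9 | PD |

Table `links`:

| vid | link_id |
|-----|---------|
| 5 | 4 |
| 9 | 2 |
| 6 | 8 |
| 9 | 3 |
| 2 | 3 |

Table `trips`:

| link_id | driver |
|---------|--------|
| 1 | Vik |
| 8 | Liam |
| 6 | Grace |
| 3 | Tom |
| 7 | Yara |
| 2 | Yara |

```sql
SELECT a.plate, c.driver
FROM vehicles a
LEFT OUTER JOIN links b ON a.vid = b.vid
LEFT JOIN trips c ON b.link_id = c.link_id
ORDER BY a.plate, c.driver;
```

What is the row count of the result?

8

Evaluate left to right. First `vehicles a LEFT JOIN links b` on vid: 8 row(s).
Then LEFT JOIN `trips c` on link_id: each of those 8 rows is kept; rows whose b.link_id has no match in c get NULL for c's columns.
Result: 8 row(s).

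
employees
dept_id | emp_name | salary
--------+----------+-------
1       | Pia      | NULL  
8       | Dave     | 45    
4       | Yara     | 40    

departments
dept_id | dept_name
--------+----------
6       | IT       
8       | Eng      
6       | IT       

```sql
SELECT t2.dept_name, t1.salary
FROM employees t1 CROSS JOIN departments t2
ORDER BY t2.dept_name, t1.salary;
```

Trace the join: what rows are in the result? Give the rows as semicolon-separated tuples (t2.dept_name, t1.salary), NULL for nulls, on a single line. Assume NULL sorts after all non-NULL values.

CROSS JOIN pairs every row of `employees` with every row of `departments`: 3 × 3 = 9 rows.
After projecting and ordering:
t2.dept_name | t1.salary
Eng | 40
Eng | 45
Eng | NULL
IT | 40
IT | 40
IT | 45
IT | 45
IT | NULL
IT | NULL

(Eng, 40); (Eng, 45); (Eng, NULL); (IT, 40); (IT, 40); (IT, 45); (IT, 45); (IT, NULL); (IT, NULL)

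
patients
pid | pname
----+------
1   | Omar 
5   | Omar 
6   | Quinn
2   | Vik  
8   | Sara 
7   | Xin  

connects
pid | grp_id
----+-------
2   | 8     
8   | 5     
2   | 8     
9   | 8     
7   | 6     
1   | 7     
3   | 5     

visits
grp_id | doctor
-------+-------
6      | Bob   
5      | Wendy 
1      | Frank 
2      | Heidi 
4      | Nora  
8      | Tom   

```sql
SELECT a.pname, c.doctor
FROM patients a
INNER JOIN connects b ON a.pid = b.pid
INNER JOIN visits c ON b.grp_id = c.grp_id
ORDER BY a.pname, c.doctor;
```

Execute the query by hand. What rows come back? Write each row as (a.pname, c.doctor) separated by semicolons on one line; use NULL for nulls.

(Sara, Wendy); (Vik, Tom); (Vik, Tom); (Xin, Bob)

Joins associate left-to-right: patients INNER JOIN connects on pid gives 5 intermediate row(s).
Then INNER JOIN `visits c` on grp_id: keep only rows whose b.grp_id appears in c.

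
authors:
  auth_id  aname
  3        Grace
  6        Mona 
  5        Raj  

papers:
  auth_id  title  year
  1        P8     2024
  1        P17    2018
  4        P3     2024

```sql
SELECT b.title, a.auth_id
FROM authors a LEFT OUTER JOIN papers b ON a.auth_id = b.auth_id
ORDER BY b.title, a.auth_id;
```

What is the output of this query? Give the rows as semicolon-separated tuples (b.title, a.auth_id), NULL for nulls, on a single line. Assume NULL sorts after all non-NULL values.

(NULL, 3); (NULL, 5); (NULL, 6)

LEFT JOIN keeps every row from `authors`; unmatched rows get NULL for `papers`'s columns.
Matching on a.auth_id = b.auth_id.
- a[0] auth_id=3 → no match; kept with NULLs on the b side.
- a[1] auth_id=6 → no match; kept with NULLs on the b side.
- a[2] auth_id=5 → no match; kept with NULLs on the b side.
After projecting and ordering:
b.title | a.auth_id
NULL | 3
NULL | 5
NULL | 6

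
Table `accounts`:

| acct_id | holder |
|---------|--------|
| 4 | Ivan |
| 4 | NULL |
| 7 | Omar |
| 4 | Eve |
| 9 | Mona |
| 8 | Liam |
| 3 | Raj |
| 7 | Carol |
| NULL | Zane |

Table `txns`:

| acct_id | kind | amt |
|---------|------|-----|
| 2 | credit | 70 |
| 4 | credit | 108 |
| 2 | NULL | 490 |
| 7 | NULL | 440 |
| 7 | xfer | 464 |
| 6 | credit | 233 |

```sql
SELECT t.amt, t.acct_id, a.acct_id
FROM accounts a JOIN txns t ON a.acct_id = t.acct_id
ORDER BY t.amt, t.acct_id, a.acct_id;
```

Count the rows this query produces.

INNER JOIN keeps only pairs where the ON condition holds.
Matching on a.acct_id = t.acct_id. A NULL in a compared column never satisfies the condition.
- a[0] acct_id=4 → 1 match(es) in t → 1 row(s).
- a[1] acct_id=4 → 1 match(es) in t → 1 row(s).
- a[2] acct_id=7 → 2 match(es) in t → 2 row(s).
- a[3] acct_id=4 → 1 match(es) in t → 1 row(s).
- a[4] acct_id=9 → no match; dropped.
- a[5] acct_id=8 → no match; dropped.
- a[6] acct_id=3 → no match; dropped.
- a[7] acct_id=7 → 2 match(es) in t → 2 row(s).
- a[8] acct_id=NULL → no match; dropped.
Total: 7 rows.

7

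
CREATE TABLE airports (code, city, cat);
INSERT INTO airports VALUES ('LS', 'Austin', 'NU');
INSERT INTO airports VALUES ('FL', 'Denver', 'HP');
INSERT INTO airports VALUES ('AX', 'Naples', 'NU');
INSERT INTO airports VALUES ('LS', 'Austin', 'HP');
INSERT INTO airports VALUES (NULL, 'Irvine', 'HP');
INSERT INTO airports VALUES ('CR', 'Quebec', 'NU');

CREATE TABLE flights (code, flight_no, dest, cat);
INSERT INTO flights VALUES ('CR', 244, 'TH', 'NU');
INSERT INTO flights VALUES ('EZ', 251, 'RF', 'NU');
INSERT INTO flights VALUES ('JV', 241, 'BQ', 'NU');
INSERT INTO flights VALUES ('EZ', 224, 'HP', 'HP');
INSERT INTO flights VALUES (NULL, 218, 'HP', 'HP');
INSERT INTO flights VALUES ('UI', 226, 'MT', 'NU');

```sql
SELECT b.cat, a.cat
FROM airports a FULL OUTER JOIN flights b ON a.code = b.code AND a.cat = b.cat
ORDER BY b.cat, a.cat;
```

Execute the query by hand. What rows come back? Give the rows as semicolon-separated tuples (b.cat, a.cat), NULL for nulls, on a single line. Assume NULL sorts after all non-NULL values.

(HP, NULL); (HP, NULL); (NU, NU); (NU, NULL); (NU, NULL); (NU, NULL); (NULL, HP); (NULL, HP); (NULL, HP); (NULL, NU); (NULL, NU)

FULL OUTER JOIN keeps every row from both sides; unmatched rows get NULL for the other side's columns.
Matching on a.code = b.code AND a.cat = b.cat. A NULL in a compared column never satisfies the condition.
- a[0] code=LS, cat=NU → no match; kept with NULLs on the b side.
- a[1] code=FL, cat=HP → no match; kept with NULLs on the b side.
- a[2] code=AX, cat=NU → no match; kept with NULLs on the b side.
- a[3] code=LS, cat=HP → no match; kept with NULLs on the b side.
- a[4] code=NULL, cat=HP → no match; kept with NULLs on the b side.
- a[5] code=CR, cat=NU → 1 match(es) in b → 1 row(s).
- 5 b row(s) had no a match → kept, a columns NULL.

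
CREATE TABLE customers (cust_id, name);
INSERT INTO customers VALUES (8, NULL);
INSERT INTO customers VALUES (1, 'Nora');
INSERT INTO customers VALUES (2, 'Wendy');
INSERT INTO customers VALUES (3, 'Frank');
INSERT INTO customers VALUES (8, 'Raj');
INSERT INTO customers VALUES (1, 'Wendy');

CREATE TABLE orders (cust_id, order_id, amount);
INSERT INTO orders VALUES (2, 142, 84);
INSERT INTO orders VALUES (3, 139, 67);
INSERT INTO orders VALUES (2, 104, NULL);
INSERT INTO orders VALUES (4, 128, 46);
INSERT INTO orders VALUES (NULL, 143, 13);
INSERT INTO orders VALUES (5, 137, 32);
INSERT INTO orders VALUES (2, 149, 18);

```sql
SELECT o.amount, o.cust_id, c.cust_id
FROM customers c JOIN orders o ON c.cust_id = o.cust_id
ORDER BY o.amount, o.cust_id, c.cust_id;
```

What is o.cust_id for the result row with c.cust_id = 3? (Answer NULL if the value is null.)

INNER JOIN keeps only pairs where the ON condition holds.
Matching on c.cust_id = o.cust_id. A NULL in a compared column never satisfies the condition.
- c row (cust_id=8): no match → dropped.
- c row (cust_id=1): no match → dropped.
- c row (cust_id=2): matches 3 o row(s) → 3 output row(s).
- c row (cust_id=3): matches 1 o row(s) → 1 output row(s).
- c row (cust_id=8): no match → dropped.
- c row (cust_id=1): no match → dropped.

3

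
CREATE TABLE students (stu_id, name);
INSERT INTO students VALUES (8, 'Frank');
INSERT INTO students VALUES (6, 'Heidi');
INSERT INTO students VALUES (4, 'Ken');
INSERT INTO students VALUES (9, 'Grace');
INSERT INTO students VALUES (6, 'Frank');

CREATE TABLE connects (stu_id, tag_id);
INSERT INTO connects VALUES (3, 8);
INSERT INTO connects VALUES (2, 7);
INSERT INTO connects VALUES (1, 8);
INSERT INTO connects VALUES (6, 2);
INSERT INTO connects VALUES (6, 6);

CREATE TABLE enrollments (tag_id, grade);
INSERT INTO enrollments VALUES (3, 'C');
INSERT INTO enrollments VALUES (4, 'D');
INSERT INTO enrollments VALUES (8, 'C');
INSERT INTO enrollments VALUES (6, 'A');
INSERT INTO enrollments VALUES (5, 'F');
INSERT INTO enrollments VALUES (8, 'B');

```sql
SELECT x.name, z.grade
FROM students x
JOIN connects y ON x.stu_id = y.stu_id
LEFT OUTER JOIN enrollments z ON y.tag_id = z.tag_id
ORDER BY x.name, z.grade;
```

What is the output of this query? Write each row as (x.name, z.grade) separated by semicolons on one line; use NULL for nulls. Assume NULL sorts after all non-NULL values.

(Frank, A); (Frank, NULL); (Heidi, A); (Heidi, NULL)

Evaluate left to right. First `students x INNER JOIN connects y` on stu_id: 4 row(s).
Then LEFT JOIN `enrollments z` on tag_id: each of those 4 rows is kept; rows whose y.tag_id has no match in z get NULL for z's columns.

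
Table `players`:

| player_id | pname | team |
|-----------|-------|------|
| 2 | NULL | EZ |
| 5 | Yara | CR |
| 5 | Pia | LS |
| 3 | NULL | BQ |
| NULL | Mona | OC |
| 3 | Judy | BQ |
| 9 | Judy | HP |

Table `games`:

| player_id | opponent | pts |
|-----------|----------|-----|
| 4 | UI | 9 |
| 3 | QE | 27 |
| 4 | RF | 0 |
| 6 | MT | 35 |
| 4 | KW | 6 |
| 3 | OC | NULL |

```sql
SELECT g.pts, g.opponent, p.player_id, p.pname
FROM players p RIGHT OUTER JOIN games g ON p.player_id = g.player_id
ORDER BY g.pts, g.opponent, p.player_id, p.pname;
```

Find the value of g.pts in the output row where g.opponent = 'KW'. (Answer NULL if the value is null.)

6

RIGHT JOIN keeps every row from `games`; unmatched rows get NULL for `players`'s columns.
Matching on p.player_id = g.player_id. A NULL in a compared column never satisfies the condition.
- p (player_id=2) has no partner in g.
- p (player_id=5) has no partner in g.
- p (player_id=5) has no partner in g.
- p (player_id=3) pairs with 2 row(s) of g.
- p (player_id=NULL) has no partner in g.
- p (player_id=3) pairs with 2 row(s) of g.
- p (player_id=9) has no partner in g.
- plus 4 unmatched g row(s), each kept with NULL p columns.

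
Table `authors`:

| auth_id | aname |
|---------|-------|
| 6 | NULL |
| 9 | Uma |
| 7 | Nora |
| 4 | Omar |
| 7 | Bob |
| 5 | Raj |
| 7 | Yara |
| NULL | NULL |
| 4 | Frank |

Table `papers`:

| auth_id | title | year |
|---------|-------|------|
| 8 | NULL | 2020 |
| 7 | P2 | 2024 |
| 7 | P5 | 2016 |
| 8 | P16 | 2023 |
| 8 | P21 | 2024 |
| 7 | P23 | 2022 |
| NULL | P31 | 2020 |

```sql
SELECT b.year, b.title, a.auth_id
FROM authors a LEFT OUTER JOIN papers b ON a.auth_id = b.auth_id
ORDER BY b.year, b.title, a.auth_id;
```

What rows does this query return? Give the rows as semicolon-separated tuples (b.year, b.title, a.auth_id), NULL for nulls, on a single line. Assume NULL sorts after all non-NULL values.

(2016, P5, 7); (2016, P5, 7); (2016, P5, 7); (2022, P23, 7); (2022, P23, 7); (2022, P23, 7); (2024, P2, 7); (2024, P2, 7); (2024, P2, 7); (NULL, NULL, 4); (NULL, NULL, 4); (NULL, NULL, 5); (NULL, NULL, 6); (NULL, NULL, 9); (NULL, NULL, NULL)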